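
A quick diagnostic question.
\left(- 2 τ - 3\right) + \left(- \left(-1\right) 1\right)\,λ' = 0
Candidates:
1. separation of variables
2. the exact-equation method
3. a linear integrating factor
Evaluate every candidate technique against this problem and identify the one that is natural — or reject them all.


Method: no special technique — solved for the derivative, λ never appears on the right — this is a direct integration in τ, not a differential-equations problem at heart.
- separation of variables: with no unknown in the slope, separating variables is a formality — the equation integrates directly.
- the exact-equation method — the unknown never enters the equation — exactness holds emptily, with nothing for the method to add.
- a linear integrating factor: with the unknown absent the integrating factor is a formality; direct integration is the working structure.


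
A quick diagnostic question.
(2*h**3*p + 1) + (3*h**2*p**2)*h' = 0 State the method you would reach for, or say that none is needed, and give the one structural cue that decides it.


Verdict: the exact-equation method — equality of cross partials is the green light — assemble the potential function term by term.


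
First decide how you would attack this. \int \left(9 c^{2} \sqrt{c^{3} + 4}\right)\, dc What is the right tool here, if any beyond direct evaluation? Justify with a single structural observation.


Method: u-substitution — read it as f(c^{3} + 4) times a constant multiple of d(c^{3} + 4): one substitution, u = c^{3} + 4, finishes it.


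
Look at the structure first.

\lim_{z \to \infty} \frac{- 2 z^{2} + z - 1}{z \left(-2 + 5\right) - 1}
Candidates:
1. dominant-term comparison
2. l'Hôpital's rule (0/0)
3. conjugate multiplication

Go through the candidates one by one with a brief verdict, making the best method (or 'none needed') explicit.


Method: dominant-term comparison — growth-rate triage: the leading powers of z decide the limit, everything else is noise.
- dominant-term comparison — applies; the problem has the shape this method handles.
- l'Hôpital's rule (0/0): viewed as a single quotient this runs to ∞/∞, not the 0/0 clash this candidate addresses; an at-infinity variant of the rule would resolve it, but comparing leading growth reads the answer without differentiating.
- conjugate multiplication — no divergent radical difference is present for a conjugate pair to cancel.


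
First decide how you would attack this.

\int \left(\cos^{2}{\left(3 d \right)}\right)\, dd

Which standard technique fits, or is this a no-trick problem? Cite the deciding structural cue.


Technique: a trigonometric identity — \cos^{2}{\left(3 d \right)} is the textbook power-reduction case — identities first, antiderivatives second.


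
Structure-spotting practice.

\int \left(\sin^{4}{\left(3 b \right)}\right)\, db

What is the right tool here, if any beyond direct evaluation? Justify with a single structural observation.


Best approach: a trigonometric identity — even powers like \sin^{4}{\left(3 b \right)} never integrate directly; the half-angle identity lowers the degree first.


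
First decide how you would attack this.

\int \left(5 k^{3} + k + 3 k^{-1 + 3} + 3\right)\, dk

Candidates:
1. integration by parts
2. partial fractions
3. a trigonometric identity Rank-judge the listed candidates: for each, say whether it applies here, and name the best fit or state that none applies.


Method: no special technique — every term is a constant multiple of a power of k; term-wise power-rule integration needs no preliminary transformation.
- integration by parts — parts would only shuffle a directly integrable integrand.
- partial fractions — the expression is not a ratio of polynomials that decomposes further.
- a trigonometric identity — no sine or cosine appears, so there is nothing for a trigonometric identity to act on.


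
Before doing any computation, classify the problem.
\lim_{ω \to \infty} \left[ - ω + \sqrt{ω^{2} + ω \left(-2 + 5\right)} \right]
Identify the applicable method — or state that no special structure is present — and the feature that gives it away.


Method: conjugate multiplication — the difference \sqrt{ω^{2} + ω \left(-2 + 5\right)} - ω is an ∞ − ∞ stalemate; its conjugate partner breaks the tie.


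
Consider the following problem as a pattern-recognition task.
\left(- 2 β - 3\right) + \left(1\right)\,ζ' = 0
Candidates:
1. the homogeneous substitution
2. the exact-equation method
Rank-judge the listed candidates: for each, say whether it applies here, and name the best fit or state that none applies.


Method: no special technique — the slope is a function of β alone, so integrate both sides directly.
- the homogeneous substitution: solved for the derivative, the right side changes under joint scaling of the two variables.
- the exact-equation method: with the unknown absent from both coefficients, the cross-partial test holds emptily — nothing for the exact method to work on.


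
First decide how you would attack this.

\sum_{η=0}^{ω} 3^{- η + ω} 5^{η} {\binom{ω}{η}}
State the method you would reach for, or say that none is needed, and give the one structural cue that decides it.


Diagnosis: the binomial theorem — binomial coefficients against complementary powers of 5 and 3: recognize the binomial expansion and resum.


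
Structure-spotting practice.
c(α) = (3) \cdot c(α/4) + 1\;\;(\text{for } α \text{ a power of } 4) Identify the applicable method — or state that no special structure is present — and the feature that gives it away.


Best approach: the master substitution — the argument shrinks by the factor 4, so measure the index on a logarithmic scale and the recursion becomes a shift.


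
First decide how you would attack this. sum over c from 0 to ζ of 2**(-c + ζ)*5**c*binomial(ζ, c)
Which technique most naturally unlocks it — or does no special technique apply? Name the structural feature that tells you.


Technique: the binomial theorem — terms weighting binomial(ζ, c) against matched powers of 5 and 2 reassemble into (5 + 2)^ζ by the binomial theorem.


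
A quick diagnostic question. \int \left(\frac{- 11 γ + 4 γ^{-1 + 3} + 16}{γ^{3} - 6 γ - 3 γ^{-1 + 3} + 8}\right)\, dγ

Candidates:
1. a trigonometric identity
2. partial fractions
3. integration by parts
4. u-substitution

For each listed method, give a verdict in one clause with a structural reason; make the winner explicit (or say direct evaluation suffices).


Diagnosis: partial fractions — a proper rational integrand over the factorable (γ^{3} - 6 γ - 3 γ^{-1 + 3} + 8): partial fractions reduce it to elementary pieces.
- a trigonometric identity — with no trigonometric functions present, identity rewriting has no target.
- partial fractions — a fit — the right tool for this form.
- integration by parts — the integrand does not split as a nonconstant polynomial times an exp, sine, cosine of a linear argument, or logarithm — no polynomial-kernel parts product to differentiate one side of.
- u-substitution: no subexpression of the integrand serves as a whole-integral substitution inner — individual terms may offer their own, but none carries its derivative as a factor of the full integrand; a working change of variable would have to be constructed from outside the expression.


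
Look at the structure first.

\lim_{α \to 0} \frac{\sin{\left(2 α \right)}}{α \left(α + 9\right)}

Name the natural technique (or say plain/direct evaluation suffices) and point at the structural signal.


Method: l'Hôpital's rule (0/0) — plug in 0: top and bottom both hit zero, so differentiate each and retry. One could equally expand both pieces locally and compare leading terms; the rule does that in one stroke.


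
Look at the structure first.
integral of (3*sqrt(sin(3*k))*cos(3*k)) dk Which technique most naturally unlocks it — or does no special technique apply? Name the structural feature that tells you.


Technique: u-substitution — read it as f(sin(3*k)) times a constant multiple of d(sin(3*k)): one substitution, u = sin(3*k), finishes it.


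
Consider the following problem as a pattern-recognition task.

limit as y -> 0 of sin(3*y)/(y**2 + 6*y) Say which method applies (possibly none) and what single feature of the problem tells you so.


Technique: l'Hôpital's rule (0/0) — the 0/0 form at 0 is the signature situation for l'Hôpital's rule. A local series expansion at the point resolves it as well; the rule is the packaged version of that step.


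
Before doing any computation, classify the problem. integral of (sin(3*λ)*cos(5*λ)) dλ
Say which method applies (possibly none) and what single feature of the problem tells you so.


Diagnosis: a trigonometric identity — the product sin(3*λ)*cos(5*λ) converts to a sum of single-frequency sinusoids via the product-to-sum identity.


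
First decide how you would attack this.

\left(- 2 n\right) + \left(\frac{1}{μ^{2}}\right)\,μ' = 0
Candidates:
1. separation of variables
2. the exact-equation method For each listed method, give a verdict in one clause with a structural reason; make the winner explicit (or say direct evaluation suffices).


Best approach: separation of variables — separating collects all μ-dependence with the derivative and leaves all n-dependence opposite: variables separate.
- separation of variables — a fit — the right tool for this form.
- the exact-equation method — any potential here is of the trivial single-variable kind; the exact method earns its name only with genuine cross terms.


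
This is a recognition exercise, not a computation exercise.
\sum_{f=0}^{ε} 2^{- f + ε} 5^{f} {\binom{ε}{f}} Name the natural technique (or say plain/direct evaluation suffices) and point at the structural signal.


Verdict: the binomial theorem — {\binom{ε}{f}} weighting matched powers of 5 and 2 is the expanded form of (5 + 2)^ε — fold it back up.


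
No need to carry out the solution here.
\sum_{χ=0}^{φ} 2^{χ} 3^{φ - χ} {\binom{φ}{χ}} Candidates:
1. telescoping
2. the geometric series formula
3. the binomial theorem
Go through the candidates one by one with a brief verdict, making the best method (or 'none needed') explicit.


Diagnosis: the binomial theorem — the summand is term χ of a binomial expansion in 2 and 3; the whole sum is a single power.
- telescoping — in the displayed form, no term reappears at a neighboring index to cancel against.
- the geometric series formula — no single multiplier carries one term to the next throughout the sum.
- the binomial theorem — a fit — the right tool for this form.


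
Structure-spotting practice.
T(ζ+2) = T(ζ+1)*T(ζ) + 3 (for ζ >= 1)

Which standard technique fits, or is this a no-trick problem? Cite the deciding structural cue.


Diagnosis: no special technique — once the recursion is nonlinear, characteristic roots, master substitutions, and summation factors are all off the table.


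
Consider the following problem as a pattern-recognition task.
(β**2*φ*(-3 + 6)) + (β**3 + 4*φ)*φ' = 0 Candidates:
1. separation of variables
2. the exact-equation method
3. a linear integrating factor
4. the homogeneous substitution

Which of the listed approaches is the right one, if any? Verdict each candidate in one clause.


Best approach: the exact-equation method — because the two cross partials coincide, the form is conservative as written — recover its potential in (β, φ).
- separation of variables: no division isolates the independent variable from the unknown.
- the exact-equation method — yes — fits the structure here.
- a linear integrating factor — a nonlinear term in the unknown puts this outside the integrating-factor template.
- the homogeneous substitution — the slope is not a function of the ratio of the variables alone.


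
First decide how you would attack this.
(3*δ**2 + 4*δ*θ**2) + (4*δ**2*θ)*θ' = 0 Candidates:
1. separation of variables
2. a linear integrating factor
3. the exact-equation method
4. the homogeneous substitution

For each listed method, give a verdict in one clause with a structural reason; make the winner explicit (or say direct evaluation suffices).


Best approach: the exact-equation method — the mixed-partials test passes for 3*δ**2 + 4*δ*θ**2 and 4*δ**2*θ, so a potential function exists as presented.
- separation of variables: no division isolates the independent variable from the unknown.
- a linear integrating factor: the unknown enters nonlinearly (through a power, a denominator, or a transcendental function), which the linear integrating-factor recipe cannot absorb as-is — any repair would come from a preliminary substitution, not the factor.
- the exact-equation method: applicable, and directly so.
- the homogeneous substitution — the slope changes under joint rescaling, failing the degree-zero test.


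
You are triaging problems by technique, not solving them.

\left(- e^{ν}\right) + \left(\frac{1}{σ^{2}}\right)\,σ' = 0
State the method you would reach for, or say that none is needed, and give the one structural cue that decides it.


Technique: separation of variables — solved for the derivative, the right side splits multiplicatively into a function of each variable alone — divide and integrate each side. The equation is exact as it stands too — a potential function exists — though separation reads the split structure directly.


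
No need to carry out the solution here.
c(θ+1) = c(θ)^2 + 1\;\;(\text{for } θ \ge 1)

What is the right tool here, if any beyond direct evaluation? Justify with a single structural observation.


Technique: no special technique — no ansatz, no master substitution, no summation factor survives the nonlinearity here.


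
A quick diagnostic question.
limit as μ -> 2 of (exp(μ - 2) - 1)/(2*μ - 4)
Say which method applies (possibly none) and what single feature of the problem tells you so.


Method: l'Hôpital's rule (0/0) — substituting 2 gives 0 over 0; differentiate top and bottom once and re-evaluate. A local series expansion at the point resolves it as well; the rule is the packaged version of that step.


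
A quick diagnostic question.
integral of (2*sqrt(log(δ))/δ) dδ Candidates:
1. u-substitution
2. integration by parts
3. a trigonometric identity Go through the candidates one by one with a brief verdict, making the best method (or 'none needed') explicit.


Technique: u-substitution — read it as f(log(δ)) times a constant multiple of d(log(δ)): one substitution, u = log(δ), finishes it.
- u-substitution — applies; the problem has the shape this method handles.
- integration by parts — no split into a nonconstant polynomial times one of the standard kernels — exp, sine, or cosine of a linear argument, or a logarithm — applies here.
- a trigonometric identity — there is no trigonometric structure at all — the integrand carries no sine or cosine to rewrite.


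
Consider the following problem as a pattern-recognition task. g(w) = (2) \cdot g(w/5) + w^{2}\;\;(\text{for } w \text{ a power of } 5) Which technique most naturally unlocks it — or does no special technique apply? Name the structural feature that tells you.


Diagnosis: the master substitution — the argument shrinks by the factor 5, so measure the index on a logarithmic scale and the recursion becomes a shift.


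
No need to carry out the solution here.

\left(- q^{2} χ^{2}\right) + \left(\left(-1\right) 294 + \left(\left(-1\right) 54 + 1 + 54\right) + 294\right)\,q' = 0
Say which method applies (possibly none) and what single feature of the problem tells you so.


Diagnosis: separation of variables — separating collects all q-dependence with the derivative and leaves all χ-dependence opposite: variables separate.


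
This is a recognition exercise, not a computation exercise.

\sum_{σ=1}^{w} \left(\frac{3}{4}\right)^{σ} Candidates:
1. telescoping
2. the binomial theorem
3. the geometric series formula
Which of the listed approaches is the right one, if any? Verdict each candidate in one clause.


Technique: the geometric series formula — term-over-term division gives \frac{3}{4} every time — index-free ratio, geometric sum formula applies.
- telescoping — the terms as presented offer no neighboring cancellation — a telescoping rewrite may exist, but the displayed structure does not hand one over.
- the binomial theorem — the terms do not reassemble into a binomial power.
- the geometric series formula: a fit — the right tool for this form.


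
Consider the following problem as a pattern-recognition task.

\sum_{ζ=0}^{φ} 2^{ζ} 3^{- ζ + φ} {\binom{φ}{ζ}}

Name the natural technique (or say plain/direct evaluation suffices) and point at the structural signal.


Method: the binomial theorem — terms weighting {\binom{φ}{ζ}} against matched powers of 2 and 3 reassemble into (2 + 3)^φ by the binomial theorem.


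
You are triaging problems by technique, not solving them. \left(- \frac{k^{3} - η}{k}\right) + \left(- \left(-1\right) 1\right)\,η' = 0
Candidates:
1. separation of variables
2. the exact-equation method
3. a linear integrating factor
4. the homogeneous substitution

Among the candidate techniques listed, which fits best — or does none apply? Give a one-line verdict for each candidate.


Method: a linear integrating factor — linear in the unknown with genuine forcing: multiply through by the exponential of the integrated coefficient and the left side closes into one derivative.
- separation of variables: no algebra isolates the independent variable on one side and the unknown on the other.
- the exact-equation method: the cross partial derivatives disagree, so no single potential exists.
- a linear integrating factor: yes, a natural case for it.
- the homogeneous substitution — rescaling both variables together changes the slope, so no ratio substitution collapses it.


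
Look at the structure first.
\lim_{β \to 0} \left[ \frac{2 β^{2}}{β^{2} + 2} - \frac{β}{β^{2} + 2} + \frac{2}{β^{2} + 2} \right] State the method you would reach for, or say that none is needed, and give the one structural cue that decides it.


Technique: no special technique — the expression is continuous at 0 — substitute and evaluate; no indeterminate form appears.


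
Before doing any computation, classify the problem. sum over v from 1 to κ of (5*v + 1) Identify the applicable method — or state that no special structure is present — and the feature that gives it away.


Verdict: no special technique — Faulhaber territory: sum each constant-multiple power of v with its closed-form formula, no trick required.


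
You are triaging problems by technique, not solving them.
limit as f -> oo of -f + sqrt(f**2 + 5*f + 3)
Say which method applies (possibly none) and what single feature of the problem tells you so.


Best approach: conjugate multiplication — two divergent pieces with a minus sign between them and a radical in the mix: rationalize sqrt(f**2 + 5*f + 3) - f before any limit law applies.


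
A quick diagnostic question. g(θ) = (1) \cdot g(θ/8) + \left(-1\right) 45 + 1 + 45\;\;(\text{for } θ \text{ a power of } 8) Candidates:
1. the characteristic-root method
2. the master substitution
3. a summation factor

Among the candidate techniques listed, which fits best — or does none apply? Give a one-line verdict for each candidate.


Diagnosis: the master substitution — the argument contracts 8-fold per step: reindex θ exponentially and solve the linear recurrence in the new index.
- the characteristic-root method — the recursion divides its index rather than shifting it — outside the constant-shift family the root method covers.
- the master substitution — a fit — the right tool for this form.
- a summation factor — the recursion divides its index rather than shifting it — there is no previous-term chain for a summation factor to telescope.


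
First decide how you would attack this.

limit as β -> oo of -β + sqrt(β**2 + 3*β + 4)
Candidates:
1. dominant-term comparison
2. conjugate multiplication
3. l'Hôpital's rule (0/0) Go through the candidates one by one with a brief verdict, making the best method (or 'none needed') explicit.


Method: conjugate multiplication — an infinity-minus-infinity difference with a surviving radical — multiply by the conjugate to cancel the divergence.
- dominant-term comparison — no dominant-degree comparison decides it.
- conjugate multiplication: yes, a natural case for it.
- l'Hôpital's rule (0/0): substitution produces ∞ − ∞ rather than a vanishing quotient; the rule needs a 0/0 ratio to act on.


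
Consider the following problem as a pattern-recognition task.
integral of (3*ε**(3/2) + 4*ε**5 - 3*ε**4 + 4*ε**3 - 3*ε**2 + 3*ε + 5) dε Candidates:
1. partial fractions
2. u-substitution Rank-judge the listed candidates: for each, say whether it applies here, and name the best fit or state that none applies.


Verdict: no special technique — the integrand is a sum of constant multiples of powers of ε — integrate term by term.
- partial fractions: there is no rational-function structure to decompose.
- u-substitution — no subexpression of the integrand serves as a whole-integral substitution inner — individual terms may offer their own, but none carries its derivative as a factor of the full integrand; a working change of variable would have to be constructed from outside the expression.


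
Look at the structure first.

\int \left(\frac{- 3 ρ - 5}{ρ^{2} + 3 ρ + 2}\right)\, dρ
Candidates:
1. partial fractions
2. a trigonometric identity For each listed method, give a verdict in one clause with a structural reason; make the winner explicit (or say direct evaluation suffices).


Verdict: partial fractions — once ρ^{2} + 3 ρ + 2 is factored, each root contributes a simple-fraction term; integrate them one at a time.
- partial fractions — a fit — the right tool for this form.
- a trigonometric identity: no sine or cosine appears, so there is nothing for a trigonometric identity to act on.


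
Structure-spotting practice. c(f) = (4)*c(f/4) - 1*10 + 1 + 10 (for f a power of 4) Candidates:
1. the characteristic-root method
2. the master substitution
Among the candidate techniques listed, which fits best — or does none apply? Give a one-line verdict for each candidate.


Best approach: the master substitution — recursion at f/4 is multiplicative in the index; logarithmic reindexing via f = 4^m linearizes it.
- the characteristic-root method: the recursion divides its index rather than shifting it — outside the constant-shift family the root method covers.
- the master substitution: yes — fits the structure here.


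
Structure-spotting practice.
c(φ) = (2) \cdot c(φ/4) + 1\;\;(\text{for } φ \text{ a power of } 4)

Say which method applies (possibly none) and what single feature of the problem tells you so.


Method: the master substitution — the argument contracts 4-fold per step: reindex φ exponentially and solve the linear recurrence in the new index.


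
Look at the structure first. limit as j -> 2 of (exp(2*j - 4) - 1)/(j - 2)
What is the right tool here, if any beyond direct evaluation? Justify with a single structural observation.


Diagnosis: l'Hôpital's rule (0/0) — numerator and denominator both vanish at 2 — a genuine 0/0 form, which is exactly when l'Hôpital applies. The standard small-argument limits would also carry it; the rule is the systematic route.


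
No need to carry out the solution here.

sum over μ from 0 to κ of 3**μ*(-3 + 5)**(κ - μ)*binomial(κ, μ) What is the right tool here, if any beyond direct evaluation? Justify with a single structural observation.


Diagnosis: the binomial theorem — terms weighting binomial(κ, μ) against matched powers of 3 and (-3 + 5) reassemble into (3 + (-3 + 5))^κ by the binomial theorem.


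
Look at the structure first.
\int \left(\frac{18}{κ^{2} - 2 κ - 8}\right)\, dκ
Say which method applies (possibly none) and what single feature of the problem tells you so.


Diagnosis: partial fractions — κ^{2} - 2 κ - 8 splits into linear pieces, so the quotient is a sum of simple fractions — decompose before integrating.


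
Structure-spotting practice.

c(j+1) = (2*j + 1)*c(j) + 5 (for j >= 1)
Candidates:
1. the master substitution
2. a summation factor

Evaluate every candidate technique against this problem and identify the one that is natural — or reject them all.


Verdict: a summation factor — because the multiplier 2*j + 1 is index-dependent, divide through by its running product and sum the resulting differences.
- the master substitution: the recursion steps by a constant offset, so exponential reindexing is pointless.
- a summation factor: yes, a natural case for it.


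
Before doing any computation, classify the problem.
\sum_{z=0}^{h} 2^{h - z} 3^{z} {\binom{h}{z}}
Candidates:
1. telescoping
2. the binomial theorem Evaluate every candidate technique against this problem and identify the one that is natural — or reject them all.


Diagnosis: the binomial theorem — terms weighting {\binom{h}{z}} against matched powers of 3 and 2 reassemble into (3 + 2)^h by the binomial theorem.
- telescoping — the summand is not presented as a shifted difference — a telescoping rewrite may exist, but the displayed structure does not offer one.
- the binomial theorem: yes, a natural case for it.


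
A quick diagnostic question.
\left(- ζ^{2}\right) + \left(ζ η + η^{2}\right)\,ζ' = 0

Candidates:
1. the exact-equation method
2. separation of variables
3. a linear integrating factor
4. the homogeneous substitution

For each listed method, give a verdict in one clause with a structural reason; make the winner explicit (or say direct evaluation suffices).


Verdict: the homogeneous substitution — the slope's numerator and denominator share total degree; set v = ζ/η and the equation drops to separable form. A Bernoulli substitution after rearrangement (possibly exchanging dependent and independent variable) is a fair alternative; the homogeneous route works on the equation as it stands.
- the exact-equation method: exactness fails on the nose — the mixed partials do not match.
- separation of variables: no division isolates the independent variable from the unknown.
- a linear integrating factor: a nonlinear term in the unknown puts this outside the integrating-factor template.
- the homogeneous substitution — applies; the problem has the shape this method handles.


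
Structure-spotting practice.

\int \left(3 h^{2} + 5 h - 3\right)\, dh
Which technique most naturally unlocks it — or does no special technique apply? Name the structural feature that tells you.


Technique: no special technique — every term is a constant multiple of a power of h; term-wise power-rule integration needs no preliminary transformation.


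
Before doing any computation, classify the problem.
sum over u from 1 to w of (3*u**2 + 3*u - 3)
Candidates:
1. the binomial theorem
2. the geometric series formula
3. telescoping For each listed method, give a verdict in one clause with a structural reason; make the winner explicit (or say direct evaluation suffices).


Best approach: no special technique — recognize the absence of structure: constant-multiple powers of u summed plainly, no special method required.
- the binomial theorem — the terms do not reassemble into a binomial power.
- the geometric series formula: the ratio of consecutive terms depends on the index.
- telescoping — neither a shifted-difference shape nor integer-spaced poles are present.


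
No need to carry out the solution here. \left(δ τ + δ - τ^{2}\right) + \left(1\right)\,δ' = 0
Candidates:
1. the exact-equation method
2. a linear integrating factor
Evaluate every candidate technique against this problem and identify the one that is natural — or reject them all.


Method: a linear integrating factor — linear in the unknown with genuine forcing: multiply through by the exponential of the integrated coefficient and the left side closes into one derivative.
- the exact-equation method: no potential function has this form as its differential, as written.
- a linear integrating factor: yes, a natural case for it.


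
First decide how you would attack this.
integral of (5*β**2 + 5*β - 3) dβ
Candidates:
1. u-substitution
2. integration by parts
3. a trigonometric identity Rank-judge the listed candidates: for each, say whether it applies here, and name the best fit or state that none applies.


Best approach: no special technique — scan for structure and find none: constant multiples of powers of β, integrate directly.
- u-substitution — no substitution does more than relabel what direct integration already handles.
- integration by parts — splitting off a factor buys nothing — the integrand integrates directly without parts.
- a trigonometric identity: with no trigonometric functions present, identity rewriting has no target.


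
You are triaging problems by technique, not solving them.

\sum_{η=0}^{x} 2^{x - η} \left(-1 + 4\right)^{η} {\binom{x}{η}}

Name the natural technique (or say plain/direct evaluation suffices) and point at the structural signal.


Technique: the binomial theorem — the summand is term η of a binomial expansion in (-1 + 4) and 2; the whole sum is a single power.


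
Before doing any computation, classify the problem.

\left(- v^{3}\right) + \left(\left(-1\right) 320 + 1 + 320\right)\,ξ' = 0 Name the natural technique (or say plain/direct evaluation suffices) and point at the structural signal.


Diagnosis: no special technique — the slope is a pure function of v; integrate both sides and be done.


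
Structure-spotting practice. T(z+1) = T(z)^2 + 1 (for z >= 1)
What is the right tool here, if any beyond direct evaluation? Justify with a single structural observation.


Verdict: no special technique — the unknown sequence enters the update nonlinearly, so no linear method fits the recurrence as written — direct iteration remains.


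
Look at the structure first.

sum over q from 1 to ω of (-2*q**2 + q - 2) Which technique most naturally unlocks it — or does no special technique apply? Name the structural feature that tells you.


Method: no special technique — nothing telescopes and nothing is geometric; polynomial terms in q sum term by term.


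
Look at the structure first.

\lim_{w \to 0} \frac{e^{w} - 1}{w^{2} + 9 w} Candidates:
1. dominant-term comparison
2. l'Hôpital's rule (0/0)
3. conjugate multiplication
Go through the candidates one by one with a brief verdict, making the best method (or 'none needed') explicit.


Diagnosis: l'Hôpital's rule (0/0) — the 0/0 form at 0 is the signature situation for l'Hôpital's rule. Known elementary limits would finish this too — the rule just bypasses the case analysis.
- dominant-term comparison: no dominant-degree comparison decides it.
- l'Hôpital's rule (0/0) — a fit — the right tool for this form.
- conjugate multiplication: there is no infinity-minus-infinity radical difference to rationalize.


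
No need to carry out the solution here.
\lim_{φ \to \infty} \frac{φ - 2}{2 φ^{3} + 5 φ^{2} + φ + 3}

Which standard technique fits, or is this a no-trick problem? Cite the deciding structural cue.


Verdict: dominant-term comparison — as φ grows, only the highest-degree terms matter — compare leading terms and read the limit off. l'Hôpital's at-infinity variant applies to the expression viewed as a single quotient; the leading-term comparison is the direct route.


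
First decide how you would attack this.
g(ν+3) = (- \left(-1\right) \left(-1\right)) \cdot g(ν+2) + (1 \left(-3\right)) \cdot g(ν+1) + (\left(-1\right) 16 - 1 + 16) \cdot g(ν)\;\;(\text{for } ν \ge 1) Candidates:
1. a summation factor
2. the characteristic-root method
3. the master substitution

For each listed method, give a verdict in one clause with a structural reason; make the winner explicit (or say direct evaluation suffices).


Technique: the characteristic-root method — no index-dependence in the weights and nothing inhomogeneous: classic characteristic-equation setup.
- a summation factor: a summation factor telescopes one-step recursions; this one carries higher-order memory.
- the characteristic-root method: yes — fits the structure here.
- the master substitution — there is no divide-the-index recursive argument.


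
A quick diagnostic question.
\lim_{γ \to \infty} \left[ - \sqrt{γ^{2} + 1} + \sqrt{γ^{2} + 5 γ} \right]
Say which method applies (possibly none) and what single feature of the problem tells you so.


Method: conjugate multiplication — turning the difference into a conjugate-rationalized ratio makes the limit readable.


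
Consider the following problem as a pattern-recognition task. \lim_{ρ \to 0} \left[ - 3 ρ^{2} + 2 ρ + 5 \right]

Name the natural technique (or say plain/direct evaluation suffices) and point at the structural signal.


Technique: no special technique — the function is continuous at 0; evaluation is itself the limit, no machinery required.


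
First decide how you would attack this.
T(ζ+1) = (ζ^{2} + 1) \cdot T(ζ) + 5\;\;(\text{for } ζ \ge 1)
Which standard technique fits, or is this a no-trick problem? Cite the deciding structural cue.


Diagnosis: a summation factor — rescale the sequence by the product of the weights ζ^{2} + 1 so far — the recurrence collapses to a plain running sum.


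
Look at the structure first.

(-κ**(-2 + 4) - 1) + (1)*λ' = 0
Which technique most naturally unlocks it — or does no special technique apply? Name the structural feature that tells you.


Method: no special technique — the slope is a pure function of κ; integrate both sides and be done.


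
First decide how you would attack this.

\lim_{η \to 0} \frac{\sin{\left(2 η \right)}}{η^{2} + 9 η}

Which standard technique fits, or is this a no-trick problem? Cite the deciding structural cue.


Technique: l'Hôpital's rule (0/0) — the 0/0 form at 0 is the signature situation for l'Hôpital's rule. Known elementary limits would finish this too — the rule just bypasses the case analysis.


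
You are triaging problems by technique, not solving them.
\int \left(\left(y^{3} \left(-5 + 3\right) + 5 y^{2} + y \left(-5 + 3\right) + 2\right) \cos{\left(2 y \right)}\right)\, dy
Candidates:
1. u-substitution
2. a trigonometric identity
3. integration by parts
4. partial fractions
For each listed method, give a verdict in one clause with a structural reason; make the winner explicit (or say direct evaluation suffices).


Method: integration by parts — (y^{3} \left(-5 + 3\right) + 5 y^{2} + y \left(-5 + 3\right) + 2) dies after finitely many derivatives while \cos{\left(2 y \right)} cycles under integration — the tabular/parts setup.
- u-substitution — no subexpression of the integrand pairs with its own derivative as a factor — individual terms may offer their own substitutions, but any change of variable covering the whole integral would have to be constructed from outside the expression.
- a trigonometric identity — the trigonometric factor has no even power to reduce and no cross-frequency product to convert — the standard power-reduction and product-to-sum identities do not engage it.
- integration by parts — applies; the problem has the shape this method handles.
- partial fractions: the expression is not a ratio of polynomials that decomposes further.


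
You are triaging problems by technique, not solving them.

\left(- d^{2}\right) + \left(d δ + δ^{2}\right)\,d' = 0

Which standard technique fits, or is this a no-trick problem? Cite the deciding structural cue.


Verdict: the homogeneous substitution — the slope's numerator and denominator share total degree; set v = d/δ and the equation drops to separable form. With the right rearrangement (exchanging the roles of the variables where needed), this also fits a Bernoulli template; the homogeneous substitution reads the structure directly.


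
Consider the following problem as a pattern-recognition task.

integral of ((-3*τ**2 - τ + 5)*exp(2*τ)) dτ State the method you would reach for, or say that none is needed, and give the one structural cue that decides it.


Method: integration by parts — a polynomial factor -3*τ**2 - τ + 5 multiplies exp(2*τ); differentiating -3*τ**2 - τ + 5 lowers its degree while exp(2*τ) integrates cleanly, so parts wins.


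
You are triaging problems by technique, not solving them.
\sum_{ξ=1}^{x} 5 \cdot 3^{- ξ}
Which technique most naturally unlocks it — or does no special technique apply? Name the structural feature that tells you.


Best approach: the geometric series formula — consecutive terms stand in a fixed index-free ratio — the geometric sum formula closes it.


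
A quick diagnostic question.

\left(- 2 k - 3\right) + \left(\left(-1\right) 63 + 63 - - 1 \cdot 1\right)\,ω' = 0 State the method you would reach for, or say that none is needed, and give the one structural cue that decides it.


Best approach: no special technique — the slope is a function of k alone, so integrate both sides directly.


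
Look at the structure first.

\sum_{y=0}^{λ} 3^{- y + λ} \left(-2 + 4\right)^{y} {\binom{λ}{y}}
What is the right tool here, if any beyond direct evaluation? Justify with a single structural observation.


Method: the binomial theorem — the binomial coefficients weight matched powers of (-2 + 4) and 3, which is exactly the expansion of a binomial power.


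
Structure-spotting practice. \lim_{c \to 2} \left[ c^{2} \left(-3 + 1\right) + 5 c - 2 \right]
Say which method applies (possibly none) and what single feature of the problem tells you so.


Technique: no special technique — no zero denominators, no indeterminate clash at 2 — substitute and read off the value.


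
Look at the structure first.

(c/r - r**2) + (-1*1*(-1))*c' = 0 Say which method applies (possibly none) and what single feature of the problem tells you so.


Technique: a linear integrating factor — linear in the unknown with genuine forcing: multiply through by the exponential of the integrated coefficient and the left side closes into one derivative.


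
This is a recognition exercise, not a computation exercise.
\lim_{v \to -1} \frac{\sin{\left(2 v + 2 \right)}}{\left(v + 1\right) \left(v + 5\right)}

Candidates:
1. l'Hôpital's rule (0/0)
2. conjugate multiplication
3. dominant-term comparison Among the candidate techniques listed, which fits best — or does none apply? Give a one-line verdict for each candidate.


Best approach: l'Hôpital's rule (0/0) — numerator and denominator both vanish at -1 — a genuine 0/0 form, which is exactly when l'Hôpital applies. Known elementary limits would finish this too — the rule just bypasses the case analysis.
- l'Hôpital's rule (0/0): yes, a natural case for it.
- conjugate multiplication — no divergent radical difference is present for a conjugate pair to cancel.
- dominant-term comparison — this limit is not decided by comparing polynomial growth at infinity.


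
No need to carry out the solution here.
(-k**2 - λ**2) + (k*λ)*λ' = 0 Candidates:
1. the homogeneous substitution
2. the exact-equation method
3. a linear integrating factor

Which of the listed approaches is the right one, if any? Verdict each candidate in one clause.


Best approach: the homogeneous substitution — scaling k and λ together leaves the slope fixed — it depends only on λ/k, so substitute the ratio. A Bernoulli rewrite works here as the equation stands — the homogeneous substitution is the more immediate reading.
- the homogeneous substitution: a fit — the right tool for this form.
- the exact-equation method — exactness fails on the nose — the mixed partials do not match.
- a linear integrating factor: the unknown enters nonlinearly (through a power, a denominator, or a transcendental function), which the linear integrating-factor recipe cannot absorb as-is — any repair would come from a preliminary substitution, not the factor.
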